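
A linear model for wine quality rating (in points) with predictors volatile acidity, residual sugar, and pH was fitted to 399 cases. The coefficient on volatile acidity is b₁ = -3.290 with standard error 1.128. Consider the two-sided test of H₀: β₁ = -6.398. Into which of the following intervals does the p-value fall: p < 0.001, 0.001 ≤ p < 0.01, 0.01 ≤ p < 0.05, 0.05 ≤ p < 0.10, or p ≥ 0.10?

0.001 ≤ p < 0.01

t = (-3.290 − (-6.398)) / 1.128 = 2.755.
df = n − k − 1 = 399 − 3 − 1 = 395.
Two-sided p = 2·P(T_{395} > |t|) ≈ 0.0061.
So 0.001 ≤ p < 0.01.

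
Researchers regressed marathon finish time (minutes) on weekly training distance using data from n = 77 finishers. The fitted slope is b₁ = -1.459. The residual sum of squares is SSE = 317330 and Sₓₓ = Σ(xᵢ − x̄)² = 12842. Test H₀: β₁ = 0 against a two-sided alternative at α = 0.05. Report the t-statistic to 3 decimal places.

MSE = SSE/(n − 2) = 317330/75 = 4231.07.
SE(b₁) = √(MSE/Sₓₓ) = √(4231.07/12842) = 0.573996.
t = -1.459 / 0.573996 = -2.542.
df = n − 2 = 75.
Two-sided p ≈ 0.0131, which is < 0.05, so reject H₀.
There is evidence that weekly training distance is associated with marathon finish time.

t = -2.542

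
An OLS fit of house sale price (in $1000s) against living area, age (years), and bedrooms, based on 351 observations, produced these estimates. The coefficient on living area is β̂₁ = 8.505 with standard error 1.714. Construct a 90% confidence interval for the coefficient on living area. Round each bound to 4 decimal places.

df = n − k − 1 = 351 − 3 − 1 = 347.
t* = t_{0.05, 347} = 1.649257.
Margin = t* × SE = 1.649257 × 1.714 = 2.826826.
CI: 8.505 ± 2.826826 → (5.6782, 11.3318).
With 90% confidence, each one-unit increase in living area is associated with a change of between 5.6782 and 11.3318 $1000s in house sale price, holding the other predictors fixed.

(5.6782, 11.3318)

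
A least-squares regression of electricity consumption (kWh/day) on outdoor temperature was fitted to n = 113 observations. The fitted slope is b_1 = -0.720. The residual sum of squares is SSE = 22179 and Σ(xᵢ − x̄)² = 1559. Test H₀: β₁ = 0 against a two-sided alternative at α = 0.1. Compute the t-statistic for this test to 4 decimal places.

t = -2.0112

MSE = SSE/(n − 2) = 22179/111 = 199.811.
SE(b_1) = √(MSE/Sₓₓ) = √(199.811/1559) = 0.358003.
t = -0.720 / 0.358003 = -2.0112.
df = n − 2 = 111.
Two-sided p ≈ 0.0467, which is < 0.1, so reject H₀.
There is evidence that outdoor temperature is associated with electricity consumption.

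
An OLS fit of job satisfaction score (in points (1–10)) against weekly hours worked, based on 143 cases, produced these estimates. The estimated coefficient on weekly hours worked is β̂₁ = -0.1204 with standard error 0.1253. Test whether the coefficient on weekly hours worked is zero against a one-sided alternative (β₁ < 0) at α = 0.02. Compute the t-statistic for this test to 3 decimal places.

t = -0.961

H₀: β₁ = 0 vs H₁: β₁ < 0.
t = (β̂₁ − β₁⁰)/SE = -0.1204 / 0.1253 = -0.961.
df = n − 2 = 143 − 2 = 141.
One-sided p ≈ 0.1691, which is ≥ 0.02, so fail to reject H₀.
The data do not give significant evidence that the true slope on weekly hours worked is negative.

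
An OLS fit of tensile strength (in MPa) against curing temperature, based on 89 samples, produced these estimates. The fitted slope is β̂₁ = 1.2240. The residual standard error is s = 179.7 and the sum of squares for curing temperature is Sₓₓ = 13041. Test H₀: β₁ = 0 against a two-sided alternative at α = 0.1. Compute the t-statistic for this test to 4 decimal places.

SE(β̂₁) = s/√Sₓₓ = 179.7/√13041 = 1.57359.
t = 1.2240 / 1.57359 = 0.7778.
df = n − 2 = 87.
Two-sided p ≈ 0.4388, which is ≥ 0.1, so fail to reject H₀.
The data do not give significant evidence of an association between curing temperature and tensile strength.

t = 0.7778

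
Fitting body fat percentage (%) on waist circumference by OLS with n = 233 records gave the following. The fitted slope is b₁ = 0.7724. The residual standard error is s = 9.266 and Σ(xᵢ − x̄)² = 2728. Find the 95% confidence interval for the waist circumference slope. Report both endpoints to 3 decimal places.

SE(b₁) = s/√Sₓₓ = 9.266/√2728 = 0.177407.
df = n − 2 = 231.
t* = t_{0.025, 231} = 1.970287.
Margin = t* × SE = 1.970287 × 0.177407 = 0.34954.
CI: 0.7724 ± 0.34954 → (0.423, 1.122).
With 95% confidence, each one-unit increase in waist circumference is associated with a change of between 0.423 and 1.122 % in body fat percentage.

(0.423, 1.122)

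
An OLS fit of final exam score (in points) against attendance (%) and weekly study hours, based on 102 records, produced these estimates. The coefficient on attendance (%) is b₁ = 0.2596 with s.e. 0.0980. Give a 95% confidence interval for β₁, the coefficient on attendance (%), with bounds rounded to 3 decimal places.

df = n − k − 1 = 102 − 2 − 1 = 99.
t* = t_{0.025, 99} = 1.984217.
Margin = t* × SE = 1.984217 × 0.0980 = 0.19445.
CI: 0.2596 ± 0.19445 → (0.065, 0.454).
With 95% confidence, each one-unit increase in attendance (%) is associated with a change of between 0.065 and 0.454 points in final exam score, holding the other predictors fixed.

(0.065, 0.454)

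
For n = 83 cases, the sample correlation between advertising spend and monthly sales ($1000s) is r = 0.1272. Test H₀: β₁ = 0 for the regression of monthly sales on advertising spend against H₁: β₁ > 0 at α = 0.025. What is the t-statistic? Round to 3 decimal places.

t = r·√(n − 2)/√(1 − r²) = 0.1272·√81/√0.98382 = 1.154.
df = n − 2 = 81.
One-sided p ≈ 0.1259, which is ≥ 0.025, so fail to reject H₀.
The data do not give significant evidence of a linear association between advertising spend and monthly sales.

t = 1.154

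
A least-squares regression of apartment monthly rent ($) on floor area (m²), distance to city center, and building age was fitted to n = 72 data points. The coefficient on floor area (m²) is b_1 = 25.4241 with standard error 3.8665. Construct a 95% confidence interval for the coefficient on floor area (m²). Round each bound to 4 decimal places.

df = n − k − 1 = 72 − 3 − 1 = 68.
t* = t_{0.025, 68} = 1.995469.
Margin = t* × SE = 1.995469 × 3.8665 = 7.715481.
CI: 25.4241 ± 7.715481 → (17.7086, 33.1396).
With 95% confidence, each one-unit increase in floor area (m²) is associated with a change of between 17.7086 and 33.1396 $ in apartment monthly rent, holding the other predictors fixed.

(17.7086, 33.1396)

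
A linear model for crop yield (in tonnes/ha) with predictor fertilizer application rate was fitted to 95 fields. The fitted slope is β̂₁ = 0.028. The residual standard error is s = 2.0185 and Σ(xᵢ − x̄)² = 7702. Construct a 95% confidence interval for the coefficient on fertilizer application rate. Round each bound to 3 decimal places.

(-0.018, 0.074)

SE(β̂₁) = s/√Sₓₓ = 2.0185/√7702 = 0.023.
df = n − 2 = 93.
t* = t_{0.025, 93} = 1.985802.
Margin = t* × SE = 1.985802 × 0.023 = 0.04567.
CI: 0.028 ± 0.04567 → (-0.018, 0.074).
With 95% confidence, each one-unit increase in fertilizer application rate is associated with a change of between -0.018 and 0.074 tonnes/ha in crop yield.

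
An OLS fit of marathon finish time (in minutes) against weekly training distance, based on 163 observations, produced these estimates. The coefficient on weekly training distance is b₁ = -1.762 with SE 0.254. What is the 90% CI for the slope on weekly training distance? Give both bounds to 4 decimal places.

(-2.1822, -1.3418)

df = n − 2 = 163 − 2 = 161.
t* = t_{0.05, 161} = 1.654373.
Margin = t* × SE = 1.654373 × 0.254 = 0.420211.
CI: -1.762 ± 0.420211 → (-2.1822, -1.3418).
With 90% confidence, each one-unit increase in weekly training distance is associated with a change of between -2.1822 and -1.3418 minutes in marathon finish time.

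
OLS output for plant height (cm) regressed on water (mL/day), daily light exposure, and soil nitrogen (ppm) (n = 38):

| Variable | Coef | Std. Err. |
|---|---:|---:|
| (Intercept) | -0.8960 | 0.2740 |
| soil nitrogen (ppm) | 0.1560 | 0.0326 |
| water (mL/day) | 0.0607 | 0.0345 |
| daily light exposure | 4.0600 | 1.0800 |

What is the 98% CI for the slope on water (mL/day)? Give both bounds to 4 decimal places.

Read off: b = 0.0607, SE = 0.0345 for water (mL/day).
df = n − k − 1 = 38 − 3 − 1 = 34.
t* = t_{0.01, 34} = 2.44115.
Margin = t* × SE = 2.44115 × 0.0345 = 0.084220.
CI: 0.0607 ± 0.084220 → (-0.0235, 0.1449).

(-0.0235, 0.1449)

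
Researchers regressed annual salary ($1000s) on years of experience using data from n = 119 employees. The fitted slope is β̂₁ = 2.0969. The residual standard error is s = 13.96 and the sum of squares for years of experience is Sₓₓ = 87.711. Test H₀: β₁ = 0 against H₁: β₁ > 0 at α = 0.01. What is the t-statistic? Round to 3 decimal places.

t = 1.407

SE(β̂₁) = s/√Sₓₓ = 13.96/√87.711 = 1.49059.
t = 2.0969 / 1.49059 = 1.407.
df = n − 2 = 117.
One-sided p ≈ 0.0811, which is ≥ 0.01, so fail to reject H₀.
The data do not give significant evidence that the true slope on years of experience is positive.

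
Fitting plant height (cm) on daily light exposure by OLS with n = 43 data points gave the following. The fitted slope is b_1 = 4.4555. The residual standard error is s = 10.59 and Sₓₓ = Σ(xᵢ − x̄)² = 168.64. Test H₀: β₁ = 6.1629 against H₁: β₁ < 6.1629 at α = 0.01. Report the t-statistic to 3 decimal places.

SE(b_1) = s/√Sₓₓ = 10.59/√168.64 = 0.815484.
t = (4.4555 − 6.1629) / 0.815484 = -2.094.
df = n − 2 = 41.
One-sided p ≈ 0.0213, which is ≥ 0.01, so fail to reject H₀.
The data do not give significant evidence that the true slope on daily light exposure is below 6.1629 cm per unit.

t = -2.094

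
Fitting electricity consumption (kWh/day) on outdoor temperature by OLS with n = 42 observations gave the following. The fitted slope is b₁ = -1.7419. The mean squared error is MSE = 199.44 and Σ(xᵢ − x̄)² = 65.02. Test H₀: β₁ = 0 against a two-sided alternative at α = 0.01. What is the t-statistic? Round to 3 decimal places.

t = -0.995

SE(b₁) = √(MSE/Sₓₓ) = √(199.44/65.02) = 1.75139.
t = -1.7419 / 1.75139 = -0.995.
df = n − 2 = 40.
Two-sided p ≈ 0.3259, which is ≥ 0.01, so fail to reject H₀.
The data do not give significant evidence of an association between outdoor temperature and electricity consumption.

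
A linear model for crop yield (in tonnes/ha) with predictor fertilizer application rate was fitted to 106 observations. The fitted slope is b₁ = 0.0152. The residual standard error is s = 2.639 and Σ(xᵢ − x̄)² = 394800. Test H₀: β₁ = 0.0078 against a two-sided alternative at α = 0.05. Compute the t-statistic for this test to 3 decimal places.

SE(b₁) = s/√Sₓₓ = 2.639/√394800 = 0.00420001.
t = (0.0152 − 0.0078) / 0.00420001 = 1.762.
df = n − 2 = 104.
Two-sided p ≈ 0.0810, which is ≥ 0.05, so fail to reject H₀.
The data are consistent with a true slope of 0.0078 tonnes/ha per unit of fertilizer application rate.

t = 1.762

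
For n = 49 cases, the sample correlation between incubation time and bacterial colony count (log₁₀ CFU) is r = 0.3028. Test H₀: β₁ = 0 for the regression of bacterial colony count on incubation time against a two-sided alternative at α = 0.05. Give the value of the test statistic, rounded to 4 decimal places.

t = 2.1781

t = r·√(n − 2)/√(1 − r²) = 0.3028·√47/√0.908312 = 2.1781.
df = n − 2 = 47.
Two-sided p ≈ 0.0344, which is < 0.05, so reject H₀.
There is evidence of a linear association between incubation time and bacterial colony count.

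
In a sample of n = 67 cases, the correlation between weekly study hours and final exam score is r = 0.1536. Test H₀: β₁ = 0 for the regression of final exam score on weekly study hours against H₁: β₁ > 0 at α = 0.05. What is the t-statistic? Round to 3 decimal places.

t = r·√(n − 2)/√(1 − r²) = 0.1536·√65/√0.976407 = 1.253.
df = n − 2 = 65.
One-sided p ≈ 0.1073, which is ≥ 0.05, so fail to reject H₀.
The data do not give significant evidence of a linear association between weekly study hours and final exam score.

t = 1.253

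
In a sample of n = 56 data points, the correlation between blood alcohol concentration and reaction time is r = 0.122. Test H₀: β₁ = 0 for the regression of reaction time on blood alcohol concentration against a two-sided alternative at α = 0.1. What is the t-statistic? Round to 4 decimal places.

t = 0.9033

t = r·√(n − 2)/√(1 − r²) = 0.122·√54/√0.985116 = 0.9033.
df = n − 2 = 54.
Two-sided p ≈ 0.3704, which is ≥ 0.1, so fail to reject H₀.
The data do not give significant evidence of a linear association between blood alcohol concentration and reaction time.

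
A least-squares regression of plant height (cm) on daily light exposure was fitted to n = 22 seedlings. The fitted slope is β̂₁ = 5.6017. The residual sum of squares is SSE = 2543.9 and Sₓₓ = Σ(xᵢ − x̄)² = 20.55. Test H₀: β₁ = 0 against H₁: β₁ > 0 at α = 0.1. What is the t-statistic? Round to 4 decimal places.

t = 2.2516

MSE = SSE/(n − 2) = 2543.9/20 = 127.195.
SE(β̂₁) = √(MSE/Sₓₓ) = √(127.195/20.55) = 2.48788.
t = 5.6017 / 2.48788 = 2.2516.
df = n − 2 = 20.
One-sided p ≈ 0.0179, which is < 0.1, so reject H₀.
There is evidence that the true slope on daily light exposure is positive.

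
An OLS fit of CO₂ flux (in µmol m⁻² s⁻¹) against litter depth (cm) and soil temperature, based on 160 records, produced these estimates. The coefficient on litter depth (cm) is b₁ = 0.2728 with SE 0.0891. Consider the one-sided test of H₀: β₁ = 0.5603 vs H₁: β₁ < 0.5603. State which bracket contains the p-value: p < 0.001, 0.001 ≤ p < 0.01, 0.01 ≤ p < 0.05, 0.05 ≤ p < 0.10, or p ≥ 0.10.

t = (0.2728 − 0.5603) / 0.0891 = -3.227.
df = n − k − 1 = 160 − 2 − 1 = 157.
One-sided p = P(T_{157} < t) ≈ 0.0008.
So p < 0.001.

p < 0.001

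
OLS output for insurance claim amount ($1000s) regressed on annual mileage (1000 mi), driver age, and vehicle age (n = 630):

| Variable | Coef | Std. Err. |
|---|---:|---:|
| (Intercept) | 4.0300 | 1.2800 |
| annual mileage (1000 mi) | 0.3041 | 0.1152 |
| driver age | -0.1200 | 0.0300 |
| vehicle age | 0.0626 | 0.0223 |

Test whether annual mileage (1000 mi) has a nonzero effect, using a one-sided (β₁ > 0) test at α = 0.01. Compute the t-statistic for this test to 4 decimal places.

t = 2.6398

Read off: b = 0.3041, SE = 0.1152 for annual mileage (1000 mi).
H₀: β₁ = 0 vs H₁: β₁ > 0.
t = 0.3041 / 0.1152 = 2.6398.
df = n − k − 1 = 630 − 3 − 1 = 626.
One-sided p ≈ 0.0043, which is < 0.01, so reject H₀.
There is evidence that the true slope on annual mileage (1000 mi) is positive, holding the other predictors fixed.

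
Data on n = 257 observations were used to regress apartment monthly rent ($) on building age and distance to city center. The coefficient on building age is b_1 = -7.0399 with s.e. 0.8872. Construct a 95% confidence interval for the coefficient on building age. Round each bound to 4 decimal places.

df = n − k − 1 = 257 − 2 − 1 = 254.
t* = t_{0.025, 254} = 1.969348.
Margin = t* × SE = 1.969348 × 0.8872 = 1.747205.
CI: -7.0399 ± 1.747205 → (-8.7871, -5.2927).
With 95% confidence, each one-unit increase in building age is associated with a change of between -8.7871 and -5.2927 $ in apartment monthly rent, holding the other predictors fixed.

(-8.7871, -5.2927)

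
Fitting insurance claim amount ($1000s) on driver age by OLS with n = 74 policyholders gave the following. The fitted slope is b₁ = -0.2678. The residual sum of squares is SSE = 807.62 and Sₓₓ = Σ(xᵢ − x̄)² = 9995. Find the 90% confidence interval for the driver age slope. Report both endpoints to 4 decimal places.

(-0.3236, -0.2120)

MSE = SSE/(n − 2) = 807.62/72 = 11.2169.
SE(b₁) = √(MSE/Sₓₓ) = √(11.2169/9995) = 0.0335001.
df = n − 2 = 72.
t* = t_{0.05, 72} = 1.666294.
Margin = t* × SE = 1.666294 × 0.0335001 = 0.055821.
CI: -0.2678 ± 0.055821 → (-0.3236, -0.2120).
With 90% confidence, each one-unit increase in driver age is associated with a change of between -0.3236 and -0.2120 $1000s in insurance claim amount.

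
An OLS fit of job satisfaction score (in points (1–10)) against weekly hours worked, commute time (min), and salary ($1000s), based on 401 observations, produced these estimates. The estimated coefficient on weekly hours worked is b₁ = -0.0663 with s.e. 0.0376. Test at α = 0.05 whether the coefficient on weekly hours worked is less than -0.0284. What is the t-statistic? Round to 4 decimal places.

t = -1.0080

H₀: β₁ = -0.0284 vs H₁: β₁ < -0.0284.
t = (b₁ − β₁⁰)/SE = (-0.0663 − (-0.0284)) / 0.0376 = -1.0080.
df = n − k − 1 = 401 − 3 − 1 = 397.
One-sided p ≈ 0.1570, which is ≥ 0.05, so fail to reject H₀.
The data do not give significant evidence that the true slope on weekly hours worked is below -0.0284 points (1–10) per unit, holding the other predictors fixed.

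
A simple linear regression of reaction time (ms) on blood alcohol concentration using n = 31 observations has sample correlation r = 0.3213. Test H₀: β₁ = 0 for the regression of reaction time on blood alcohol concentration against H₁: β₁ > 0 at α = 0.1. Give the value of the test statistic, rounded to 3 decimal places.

t = 1.827

t = r·√(n − 2)/√(1 − r²) = 0.3213·√29/√0.896766 = 1.827.
df = n − 2 = 29.
One-sided p ≈ 0.0390, which is < 0.1, so reject H₀.
There is evidence of a linear association between blood alcohol concentration and reaction time.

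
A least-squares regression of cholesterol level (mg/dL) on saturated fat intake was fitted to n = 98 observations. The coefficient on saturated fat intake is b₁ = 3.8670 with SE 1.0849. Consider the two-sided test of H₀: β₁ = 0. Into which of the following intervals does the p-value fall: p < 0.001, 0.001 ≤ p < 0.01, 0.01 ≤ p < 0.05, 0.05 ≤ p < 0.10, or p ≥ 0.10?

p < 0.001

t = 3.8670 / 1.0849 = 3.564.
df = n − 2 = 98 − 2 = 96.
Two-sided p = 2·P(T_{96} > |t|) ≈ 0.0006.
So p < 0.001.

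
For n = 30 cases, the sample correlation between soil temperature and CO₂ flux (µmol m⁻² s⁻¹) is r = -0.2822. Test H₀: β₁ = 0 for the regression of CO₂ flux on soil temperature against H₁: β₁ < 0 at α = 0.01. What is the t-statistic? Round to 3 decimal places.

t = r·√(n − 2)/√(1 − r²) = -0.2822·√28/√0.920363 = -1.557.
df = n − 2 = 28.
One-sided p ≈ 0.0654, which is ≥ 0.01, so fail to reject H₀.
The data do not give significant evidence of a linear association between soil temperature and CO₂ flux.

t = -1.557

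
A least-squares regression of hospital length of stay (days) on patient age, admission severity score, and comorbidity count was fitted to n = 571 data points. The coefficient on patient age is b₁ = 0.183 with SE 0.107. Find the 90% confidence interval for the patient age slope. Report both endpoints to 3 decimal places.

df = n − k − 1 = 571 − 3 − 1 = 567.
t* = t_{0.05, 567} = 1.647545.
Margin = t* × SE = 1.647545 × 0.107 = 0.17629.
CI: 0.183 ± 0.17629 → (0.007, 0.359).
With 90% confidence, each one-unit increase in patient age is associated with a change of between 0.007 and 0.359 days in hospital length of stay, holding the other predictors fixed.

(0.007, 0.359)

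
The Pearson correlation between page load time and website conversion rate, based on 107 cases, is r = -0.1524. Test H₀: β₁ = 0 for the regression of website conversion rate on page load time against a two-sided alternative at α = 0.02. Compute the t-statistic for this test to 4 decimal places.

t = -1.5801

t = r·√(n − 2)/√(1 − r²) = -0.1524·√105/√0.976774 = -1.5801.
df = n − 2 = 105.
Two-sided p ≈ 0.1171, which is ≥ 0.02, so fail to reject H₀.
The data do not give significant evidence of a linear association between page load time and website conversion rate.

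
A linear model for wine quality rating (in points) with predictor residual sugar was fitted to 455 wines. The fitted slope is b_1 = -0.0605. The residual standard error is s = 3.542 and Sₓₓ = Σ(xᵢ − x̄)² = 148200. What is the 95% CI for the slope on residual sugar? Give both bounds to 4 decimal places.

SE(b_1) = s/√Sₓₓ = 3.542/√148200 = 0.00920078.
df = n − 2 = 453.
t* = t_{0.025, 453} = 1.965215.
Margin = t* × SE = 1.965215 × 0.00920078 = 0.018081.
CI: -0.0605 ± 0.018081 → (-0.0786, -0.0424).
With 95% confidence, each one-unit increase in residual sugar is associated with a change of between -0.0786 and -0.0424 points in wine quality rating.

(-0.0786, -0.0424)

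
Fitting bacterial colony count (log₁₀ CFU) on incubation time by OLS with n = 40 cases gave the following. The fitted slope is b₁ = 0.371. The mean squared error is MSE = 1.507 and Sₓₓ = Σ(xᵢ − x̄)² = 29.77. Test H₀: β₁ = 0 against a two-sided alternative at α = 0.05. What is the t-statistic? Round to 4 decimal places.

t = 1.6489

SE(b₁) = √(MSE/Sₓₓ) = √(1.507/29.77) = 0.224992.
t = 0.371 / 0.224992 = 1.6489.
df = n − 2 = 38.
Two-sided p ≈ 0.1074, which is ≥ 0.05, so fail to reject H₀.
The data do not give significant evidence of an association between incubation time and bacterial colony count.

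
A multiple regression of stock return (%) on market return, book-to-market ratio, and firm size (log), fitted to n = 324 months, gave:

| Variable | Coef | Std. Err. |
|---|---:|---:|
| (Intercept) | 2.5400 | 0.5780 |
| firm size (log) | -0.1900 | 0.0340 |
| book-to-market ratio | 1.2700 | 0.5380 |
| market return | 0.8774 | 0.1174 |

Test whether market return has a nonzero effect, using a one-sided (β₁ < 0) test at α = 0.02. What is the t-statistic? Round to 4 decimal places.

Read off: b = 0.8774, SE = 0.1174 for market return.
H₀: β₁ = 0 vs H₁: β₁ < 0.
t = 0.8774 / 0.1174 = 7.4736.
df = n − k − 1 = 324 − 3 − 1 = 320.
One-sided p ≈ 1.0000, which is ≥ 0.02, so fail to reject H₀.
The data do not give significant evidence that the true slope on market return is negative, holding the other predictors fixed.

t = 7.4736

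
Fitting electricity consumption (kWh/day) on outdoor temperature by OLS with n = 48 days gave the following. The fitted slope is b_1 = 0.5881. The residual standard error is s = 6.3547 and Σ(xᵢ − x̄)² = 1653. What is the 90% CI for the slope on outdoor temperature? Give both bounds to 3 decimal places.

(0.326, 0.850)

SE(b_1) = s/√Sₓₓ = 6.3547/√1653 = 0.1563.
df = n − 2 = 46.
t* = t_{0.05, 46} = 1.67866.
Margin = t* × SE = 1.67866 × 0.1563 = 0.26237.
CI: 0.5881 ± 0.26237 → (0.326, 0.850).
With 90% confidence, each one-unit increase in outdoor temperature is associated with a change of between 0.326 and 0.850 kWh/day in electricity consumption.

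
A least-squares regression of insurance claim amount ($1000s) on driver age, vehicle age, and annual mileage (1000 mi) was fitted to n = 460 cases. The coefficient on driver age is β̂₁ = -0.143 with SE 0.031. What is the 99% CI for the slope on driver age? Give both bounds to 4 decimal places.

df = n − k − 1 = 460 − 3 − 1 = 456.
t* = t_{0.005, 456} = 2.586654.
Margin = t* × SE = 2.586654 × 0.031 = 0.080186.
CI: -0.143 ± 0.080186 → (-0.2232, -0.0628).
With 99% confidence, each one-unit increase in driver age is associated with a change of between -0.2232 and -0.0628 $1000s in insurance claim amount, holding the other predictors fixed.

(-0.2232, -0.0628)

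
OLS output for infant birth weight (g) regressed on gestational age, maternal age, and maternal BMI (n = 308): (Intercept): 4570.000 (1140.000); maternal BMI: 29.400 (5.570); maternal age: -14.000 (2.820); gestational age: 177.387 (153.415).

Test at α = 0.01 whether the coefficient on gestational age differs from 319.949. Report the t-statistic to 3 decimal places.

t = -0.929

Read off: b = 177.387, SE = 153.415 for gestational age.
H₀: β₁ = 319.949 vs H₁: β₁ ≠ 319.949.
t = (177.387 − 319.949) / 153.415 = -0.929.
df = n − k − 1 = 308 − 3 − 1 = 304.
Two-sided p ≈ 0.3535, which is ≥ 0.01, so fail to reject H₀.
The data are consistent with a true slope of 319.949 g per unit of gestational age, holding the other predictors fixed.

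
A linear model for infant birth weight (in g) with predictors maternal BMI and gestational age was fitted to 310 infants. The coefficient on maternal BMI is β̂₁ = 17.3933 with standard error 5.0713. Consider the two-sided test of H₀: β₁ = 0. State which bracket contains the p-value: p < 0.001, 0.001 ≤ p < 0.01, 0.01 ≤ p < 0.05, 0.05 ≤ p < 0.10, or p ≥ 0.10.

p < 0.001

t = 17.3933 / 5.0713 = 3.430.
df = n − k − 1 = 310 − 2 − 1 = 307.
Two-sided p = 2·P(T_{307} > |t|) ≈ 0.0007.
So p < 0.001.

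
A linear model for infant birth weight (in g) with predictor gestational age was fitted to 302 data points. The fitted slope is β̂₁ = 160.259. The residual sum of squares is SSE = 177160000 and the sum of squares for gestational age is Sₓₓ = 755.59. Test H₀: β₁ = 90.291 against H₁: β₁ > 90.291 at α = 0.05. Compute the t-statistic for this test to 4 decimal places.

t = 2.5028

MSE = SSE/(n − 2) = 177160000/300 = 590533.
SE(β̂₁) = √(MSE/Sₓₓ) = √(590533/755.59) = 27.9563.
t = (160.259 − 90.291) / 27.9563 = 2.5028.
df = n − 2 = 300.
One-sided p ≈ 0.0064, which is < 0.05, so reject H₀.
There is evidence that the true slope on gestational age exceeds 90.291 g per unit.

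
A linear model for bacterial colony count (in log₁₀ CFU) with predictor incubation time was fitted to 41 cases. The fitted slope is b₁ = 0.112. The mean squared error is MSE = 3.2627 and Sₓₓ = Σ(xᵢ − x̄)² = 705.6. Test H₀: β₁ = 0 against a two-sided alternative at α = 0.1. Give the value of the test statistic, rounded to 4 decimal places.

SE(b₁) = √(MSE/Sₓₓ) = √(3.2627/705.6) = 0.0680001.
t = 0.112 / 0.0680001 = 1.6471.
df = n − 2 = 39.
Two-sided p ≈ 0.1076, which is ≥ 0.1, so fail to reject H₀.
The data do not give significant evidence of an association between incubation time and bacterial colony count.

t = 1.6471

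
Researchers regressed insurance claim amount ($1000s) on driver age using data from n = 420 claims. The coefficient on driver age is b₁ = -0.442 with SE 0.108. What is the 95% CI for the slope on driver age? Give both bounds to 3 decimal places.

df = n − 2 = 420 − 2 = 418.
t* = t_{0.025, 418} = 1.965655.
Margin = t* × SE = 1.965655 × 0.108 = 0.21229.
CI: -0.442 ± 0.21229 → (-0.654, -0.230).
With 95% confidence, each one-unit increase in driver age is associated with a change of between -0.654 and -0.230 $1000s in insurance claim amount.

(-0.654, -0.230)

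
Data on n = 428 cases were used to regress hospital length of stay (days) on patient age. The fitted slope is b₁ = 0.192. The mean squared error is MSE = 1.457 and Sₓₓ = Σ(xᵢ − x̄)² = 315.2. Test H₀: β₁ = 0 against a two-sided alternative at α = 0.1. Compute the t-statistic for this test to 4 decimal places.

SE(b₁) = √(MSE/Sₓₓ) = √(1.457/315.2) = 0.0679887.
t = 0.192 / 0.0679887 = 2.8240.
df = n − 2 = 426.
Two-sided p ≈ 0.0050, which is < 0.1, so reject H₀.
There is evidence that patient age is associated with hospital length of stay.

t = 2.8240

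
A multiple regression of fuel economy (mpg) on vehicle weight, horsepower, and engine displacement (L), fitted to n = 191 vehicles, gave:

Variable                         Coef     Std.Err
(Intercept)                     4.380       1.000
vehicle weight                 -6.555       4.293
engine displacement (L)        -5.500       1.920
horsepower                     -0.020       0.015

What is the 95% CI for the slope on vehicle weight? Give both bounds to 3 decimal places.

Read off: b = -6.555, SE = 4.293 for vehicle weight.
df = n − k − 1 = 191 − 3 − 1 = 187.
t* = t_{0.025, 187} = 1.972731.
Margin = t* × SE = 1.972731 × 4.293 = 8.46893.
CI: -6.555 ± 8.46893 → (-15.024, 1.914).

(-15.024, 1.914)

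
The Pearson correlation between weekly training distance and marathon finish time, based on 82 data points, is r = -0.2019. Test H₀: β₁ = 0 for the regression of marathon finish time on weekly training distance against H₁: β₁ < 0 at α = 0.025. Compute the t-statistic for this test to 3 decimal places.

t = r·√(n − 2)/√(1 − r²) = -0.2019·√80/√0.959236 = -1.844.
df = n − 2 = 80.
One-sided p ≈ 0.0345, which is ≥ 0.025, so fail to reject H₀.
The data do not give significant evidence of a linear association between weekly training distance and marathon finish time.

t = -1.844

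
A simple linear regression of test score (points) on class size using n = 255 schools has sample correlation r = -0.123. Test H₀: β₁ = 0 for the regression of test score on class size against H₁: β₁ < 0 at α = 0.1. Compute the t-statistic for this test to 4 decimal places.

t = -1.9714

t = r·√(n − 2)/√(1 − r²) = -0.123·√253/√0.984871 = -1.9714.
df = n − 2 = 253.
One-sided p ≈ 0.0249, which is < 0.1, so reject H₀.
There is evidence of a linear association between class size and test score.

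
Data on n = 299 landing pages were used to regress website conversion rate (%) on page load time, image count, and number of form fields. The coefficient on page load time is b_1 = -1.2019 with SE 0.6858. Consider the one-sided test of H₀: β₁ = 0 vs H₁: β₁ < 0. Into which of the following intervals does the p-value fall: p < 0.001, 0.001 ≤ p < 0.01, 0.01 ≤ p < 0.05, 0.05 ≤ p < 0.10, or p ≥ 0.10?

0.01 ≤ p < 0.05

t = -1.2019 / 0.6858 = -1.753.
df = n − k − 1 = 299 − 3 − 1 = 295.
One-sided p = P(T_{295} < t) ≈ 0.0404.
So 0.01 ≤ p < 0.05.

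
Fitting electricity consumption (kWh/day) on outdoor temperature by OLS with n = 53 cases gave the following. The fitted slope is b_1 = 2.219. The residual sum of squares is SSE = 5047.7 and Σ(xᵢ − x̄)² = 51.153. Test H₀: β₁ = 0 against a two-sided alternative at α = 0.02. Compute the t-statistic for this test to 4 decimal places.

MSE = SSE/(n − 2) = 5047.7/51 = 98.9745.
SE(b_1) = √(MSE/Sₓₓ) = √(98.9745/51.153) = 1.391.
t = 2.219 / 1.391 = 1.5953.
df = n − 2 = 51.
Two-sided p ≈ 0.1168, which is ≥ 0.02, so fail to reject H₀.
The data do not give significant evidence of an association between outdoor temperature and electricity consumption.

t = 1.5953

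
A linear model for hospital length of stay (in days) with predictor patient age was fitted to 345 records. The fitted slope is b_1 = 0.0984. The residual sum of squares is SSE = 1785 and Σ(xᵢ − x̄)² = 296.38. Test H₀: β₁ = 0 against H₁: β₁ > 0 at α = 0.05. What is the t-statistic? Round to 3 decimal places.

t = 0.743

MSE = SSE/(n − 2) = 1785/343 = 5.20408.
SE(b_1) = √(MSE/Sₓₓ) = √(5.20408/296.38) = 0.13251.
t = 0.0984 / 0.13251 = 0.743.
df = n − 2 = 343.
One-sided p ≈ 0.2291, which is ≥ 0.05, so fail to reject H₀.
The data do not give significant evidence that the true slope on patient age is positive.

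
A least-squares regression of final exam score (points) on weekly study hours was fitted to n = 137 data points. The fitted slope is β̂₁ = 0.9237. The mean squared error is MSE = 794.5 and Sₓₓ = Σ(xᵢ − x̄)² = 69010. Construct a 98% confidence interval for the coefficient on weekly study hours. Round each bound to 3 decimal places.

(0.671, 1.176)

SE(β̂₁) = √(MSE/Sₓₓ) = √(794.5/69010) = 0.107298.
df = n − 2 = 135.
t* = t_{0.01, 135} = 2.354287.
Margin = t* × SE = 2.354287 × 0.107298 = 0.25261.
CI: 0.9237 ± 0.25261 → (0.671, 1.176).
With 98% confidence, each one-unit increase in weekly study hours is associated with a change of between 0.671 and 1.176 points in final exam score.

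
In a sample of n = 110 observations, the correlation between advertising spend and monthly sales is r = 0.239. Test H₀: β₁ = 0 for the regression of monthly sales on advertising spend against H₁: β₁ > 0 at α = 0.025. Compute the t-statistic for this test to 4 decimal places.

t = r·√(n − 2)/√(1 − r²) = 0.239·√108/√0.942879 = 2.5579.
df = n − 2 = 108.
One-sided p ≈ 0.0060, which is < 0.025, so reject H₀.
There is evidence of a linear association between advertising spend and monthly sales.

t = 2.5579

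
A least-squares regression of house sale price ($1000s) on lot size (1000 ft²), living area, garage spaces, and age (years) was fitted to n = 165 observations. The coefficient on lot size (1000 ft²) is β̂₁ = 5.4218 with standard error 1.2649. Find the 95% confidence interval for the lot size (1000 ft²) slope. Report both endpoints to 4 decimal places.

df = n − k − 1 = 165 − 4 − 1 = 160.
t* = t_{0.025, 160} = 1.974902.
Margin = t* × SE = 1.974902 × 1.2649 = 2.498053.
CI: 5.4218 ± 2.498053 → (2.9237, 7.9199).
With 95% confidence, each one-unit increase in lot size (1000 ft²) is associated with a change of between 2.9237 and 7.9199 $1000s in house sale price, holding the other predictors fixed.

(2.9237, 7.9199)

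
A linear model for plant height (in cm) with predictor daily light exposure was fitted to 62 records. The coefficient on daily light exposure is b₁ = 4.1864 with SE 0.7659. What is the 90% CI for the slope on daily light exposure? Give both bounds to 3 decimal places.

df = n − 2 = 62 − 2 = 60.
t* = t_{0.05, 60} = 1.670649.
Margin = t* × SE = 1.670649 × 0.7659 = 1.27955.
CI: 4.1864 ± 1.27955 → (2.907, 5.466).
With 90% confidence, each one-unit increase in daily light exposure is associated with a change of between 2.907 and 5.466 cm in plant height.

(2.907, 5.466)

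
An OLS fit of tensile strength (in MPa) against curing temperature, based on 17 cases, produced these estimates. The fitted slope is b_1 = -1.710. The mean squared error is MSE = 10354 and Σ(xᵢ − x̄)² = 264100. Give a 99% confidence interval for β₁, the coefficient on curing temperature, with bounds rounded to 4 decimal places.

SE(b_1) = √(MSE/Sₓₓ) = √(10354/264100) = 0.198002.
df = n − 2 = 15.
t* = t_{0.005, 15} = 2.946713.
Margin = t* × SE = 2.946713 × 0.198002 = 0.583455.
CI: -1.710 ± 0.583455 → (-2.2935, -1.1265).
With 99% confidence, each one-unit increase in curing temperature is associated with a change of between -2.2935 and -1.1265 MPa in tensile strength.

(-2.2935, -1.1265)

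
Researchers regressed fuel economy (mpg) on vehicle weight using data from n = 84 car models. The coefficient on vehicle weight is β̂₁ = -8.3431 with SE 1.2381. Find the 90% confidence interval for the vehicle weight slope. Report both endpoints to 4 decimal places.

(-10.4029, -6.2833)

df = n − 2 = 84 − 2 = 82.
t* = t_{0.05, 82} = 1.663649.
Margin = t* × SE = 1.663649 × 1.2381 = 2.059764.
CI: -8.3431 ± 2.059764 → (-10.4029, -6.2833).
With 90% confidence, each one-unit increase in vehicle weight is associated with a change of between -10.4029 and -6.2833 mpg in fuel economy.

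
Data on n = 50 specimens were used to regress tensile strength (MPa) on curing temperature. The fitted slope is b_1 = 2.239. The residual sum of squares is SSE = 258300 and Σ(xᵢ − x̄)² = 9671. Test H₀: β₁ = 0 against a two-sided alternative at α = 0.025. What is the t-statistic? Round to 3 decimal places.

t = 3.002

MSE = SSE/(n − 2) = 258300/48 = 5381.25.
SE(b_1) = √(MSE/Sₓₓ) = √(5381.25/9671) = 0.745943.
t = 2.239 / 0.745943 = 3.002.
df = n − 2 = 48.
Two-sided p ≈ 0.0043, which is < 0.025, so reject H₀.
There is evidence that curing temperature is associated with tensile strength.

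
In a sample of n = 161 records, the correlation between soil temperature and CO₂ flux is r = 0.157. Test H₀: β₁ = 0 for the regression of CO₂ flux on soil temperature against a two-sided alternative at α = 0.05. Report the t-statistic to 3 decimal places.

t = 2.005

t = r·√(n − 2)/√(1 − r²) = 0.157·√159/√0.975351 = 2.005.
df = n − 2 = 159.
Two-sided p ≈ 0.0467, which is < 0.05, so reject H₀.
There is evidence of a linear association between soil temperature and CO₂ flux.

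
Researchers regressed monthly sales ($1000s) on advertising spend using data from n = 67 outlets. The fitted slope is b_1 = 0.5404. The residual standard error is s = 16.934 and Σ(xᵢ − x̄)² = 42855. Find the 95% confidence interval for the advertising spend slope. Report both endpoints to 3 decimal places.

(0.377, 0.704)

SE(b_1) = s/√Sₓₓ = 16.934/√42855 = 0.081801.
df = n − 2 = 65.
t* = t_{0.025, 65} = 1.997138.
Margin = t* × SE = 1.997138 × 0.081801 = 0.16337.
CI: 0.5404 ± 0.16337 → (0.377, 0.704).
With 95% confidence, each one-unit increase in advertising spend is associated with a change of between 0.377 and 0.704 $1000s in monthly sales.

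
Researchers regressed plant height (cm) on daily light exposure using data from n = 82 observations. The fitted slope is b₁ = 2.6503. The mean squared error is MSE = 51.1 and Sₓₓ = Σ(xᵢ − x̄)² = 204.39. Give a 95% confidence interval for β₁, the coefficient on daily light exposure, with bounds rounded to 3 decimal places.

SE(b₁) = √(MSE/Sₓₓ) = √(51.1/204.39) = 0.500012.
df = n − 2 = 80.
t* = t_{0.025, 80} = 1.990063.
Margin = t* × SE = 1.990063 × 0.500012 = 0.99506.
CI: 2.6503 ± 0.99506 → (1.655, 3.645).
With 95% confidence, each one-unit increase in daily light exposure is associated with a change of between 1.655 and 3.645 cm in plant height.

(1.655, 3.645)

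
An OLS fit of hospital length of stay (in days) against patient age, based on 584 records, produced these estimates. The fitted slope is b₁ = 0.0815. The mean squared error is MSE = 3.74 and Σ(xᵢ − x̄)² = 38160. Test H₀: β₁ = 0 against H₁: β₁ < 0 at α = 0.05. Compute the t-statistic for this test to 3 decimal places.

SE(b₁) = √(MSE/Sₓₓ) = √(3.74/38160) = 0.00989992.
t = 0.0815 / 0.00989992 = 8.232.
df = n − 2 = 582.
One-sided p ≈ 1.0000, which is ≥ 0.05, so fail to reject H₀.
The data do not give significant evidence that the true slope on patient age is negative.

t = 8.232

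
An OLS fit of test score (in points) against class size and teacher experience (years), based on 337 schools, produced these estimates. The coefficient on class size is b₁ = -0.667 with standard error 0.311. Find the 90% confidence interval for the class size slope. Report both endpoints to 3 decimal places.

df = n − k − 1 = 337 − 2 − 1 = 334.
t* = t_{0.05, 334} = 1.649429.
Margin = t* × SE = 1.649429 × 0.311 = 0.51297.
CI: -0.667 ± 0.51297 → (-1.180, -0.154).
With 90% confidence, each one-unit increase in class size is associated with a change of between -1.180 and -0.154 points in test score, holding the other predictors fixed.

(-1.180, -0.154)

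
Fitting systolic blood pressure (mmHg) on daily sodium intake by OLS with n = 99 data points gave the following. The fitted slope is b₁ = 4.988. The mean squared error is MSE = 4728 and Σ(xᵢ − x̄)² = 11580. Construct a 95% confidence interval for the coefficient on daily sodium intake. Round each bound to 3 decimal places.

SE(b₁) = √(MSE/Sₓₓ) = √(4728/11580) = 0.638976.
df = n − 2 = 97.
t* = t_{0.025, 97} = 1.984723.
Margin = t* × SE = 1.984723 × 0.638976 = 1.26819.
CI: 4.988 ± 1.26819 → (3.720, 6.256).
With 95% confidence, each one-unit increase in daily sodium intake is associated with a change of between 3.720 and 6.256 mmHg in systolic blood pressure.

(3.720, 6.256)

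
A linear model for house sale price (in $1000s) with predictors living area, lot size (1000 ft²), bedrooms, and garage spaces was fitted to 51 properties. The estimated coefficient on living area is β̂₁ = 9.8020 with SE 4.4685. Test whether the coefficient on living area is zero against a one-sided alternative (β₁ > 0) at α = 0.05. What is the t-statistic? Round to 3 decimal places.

t = 2.194

H₀: β₁ = 0 vs H₁: β₁ > 0.
t = (β̂₁ − β₁⁰)/SE = 9.8020 / 4.4685 = 2.194.
df = n − k − 1 = 51 − 4 − 1 = 46.
One-sided p ≈ 0.0167, which is < 0.05, so reject H₀.
There is evidence that the true slope on living area is positive, holding the other predictors fixed.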